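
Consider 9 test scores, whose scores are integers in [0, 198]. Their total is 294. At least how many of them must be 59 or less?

Let j be the number exceeding 59. Then the total is ≥ 60·j + 0·(9 − j) = 0 + 60j.
So 60j ≤ 294 and j ≤ 4; hence at least 9 − 4 = 5 are ≤ 59.
Exactly 5 works: 5 values at 0 and 4 at 60 total 240; raise one of the low values by 54 (still ≤ 59) to hit 294.

5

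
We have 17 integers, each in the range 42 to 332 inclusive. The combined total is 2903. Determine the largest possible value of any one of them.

Maximizing one value means minimizing the remaining 16.
The other 16 contribute at least 16 × 42 = 672, leaving at most 2903 − 672 = 2231.
But each integer is capped at 332, so the maximum is 332.
Achievable: one at 332 and the other 16 totalling 2571, which fits since 16 × 42 ≤ 2571 ≤ 16 × 332.

332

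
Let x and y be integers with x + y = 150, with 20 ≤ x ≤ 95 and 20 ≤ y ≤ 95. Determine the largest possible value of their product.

5625

xy = x(150 − x) is maximized when x is as near 150/2 as the bounds allow.
Taking x = 75 and y = 75 (both in [20, 95]) gives xy = 5625.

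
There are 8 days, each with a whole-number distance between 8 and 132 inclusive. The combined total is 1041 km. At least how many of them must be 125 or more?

7

If only k of them are at least 125, the other 8 − k are at most 124, so the total is at most k·132 + (8 − k)·124.
This must reach 1041, so k·132 + (8 − k)·124 ≥ 1041, giving k ≥ 7.
Exactly 7 works: 7 values at 132 and 1 at 124 total 1048; lower one of the high values by 7 (still ≥ 125) to hit 1041.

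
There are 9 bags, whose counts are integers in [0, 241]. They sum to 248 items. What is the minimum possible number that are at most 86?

7

Let j be the number exceeding 86. Then the total is ≥ 87·j + 0·(9 − j) = 0 + 87j.
So 87j ≤ 248 and j ≤ 2; hence at least 9 − 2 = 7 are ≤ 86.
Exactly 7 works: 7 values at 0 and 2 at 87 total 174; raise one of the low values by 74 (still ≤ 86) to hit 248.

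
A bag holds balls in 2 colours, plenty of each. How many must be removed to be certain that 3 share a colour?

5

You could draw 2 of every colour without reaching 3 of any — 4 in all.
One more forces 3 of some colour, so 4 + 1 = 5.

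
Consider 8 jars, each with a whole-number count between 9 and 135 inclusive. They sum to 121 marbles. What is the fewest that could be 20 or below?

4

Let j be the number exceeding 20. Then the total is ≥ 21·j + 9·(8 − j) = 72 + 12j.
So 12j ≤ 49 and j ≤ 4; hence at least 8 − 4 = 4 are ≤ 20.
Exactly 4 works: 4 values at 9 and 4 at 21 total 120; raise one of the low values by 1 (still ≤ 20) to hit 121.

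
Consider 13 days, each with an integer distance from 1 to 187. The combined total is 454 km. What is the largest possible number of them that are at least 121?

Suppose k of them are at least 121. Those contribute at least 121 each and the other 13 − k at least 1 each.
So the total is at least 121k + 1(13 − k) = 13 + 120k. This must be ≤ 454, giving k ≤ 3.
k = 3 is achieved by 3 values at 121 and 10 at 1, total 373; add 81 to one value (staying below 121) to reach 454.

3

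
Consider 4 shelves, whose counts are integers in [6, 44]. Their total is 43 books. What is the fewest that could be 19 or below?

3

Each value above 19 is at least 20, contributing at least 20 − 6 = 14 above the floor 6.
The sum exceeds the floor total 24 by 19, so at most ⌊19/14⌋ = 1 exceed 19, and at least 3 are ≤ 19.
Exactly 3 works: 3 values at 6 and 1 at 20 total 38; raise one of the low values by 5 (still ≤ 19) to hit 43.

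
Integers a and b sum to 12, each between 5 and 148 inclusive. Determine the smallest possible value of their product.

ab = a(12 − a) is concave in a, so over [5, 7] it is minimized at an endpoint.
At the endpoint a = 5, b = 12 − 5 = 7, so ab = 5 × 7 = 35.

35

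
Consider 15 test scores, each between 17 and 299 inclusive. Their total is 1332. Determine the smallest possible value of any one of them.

17

To make one score as small as possible, make the other 14 as large as possible.
The other 14 can take up 14 × 299 = 4186 ≥ 1332 − 17, so one score can sit at its floor of 17.
Achievable: one at 17 and the other 14 totalling 1315, which fits since 14 × 17 ≤ 1315 ≤ 14 × 299.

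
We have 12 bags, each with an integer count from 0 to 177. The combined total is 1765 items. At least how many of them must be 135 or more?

4

Each value short of 135 is at most 134, costing at least 177 − 134 = 43 against the maximum total of 2124.
We can afford to lose at most 2124 − 1765 = 359, so at most ⌊359/43⌋ = 8 fall short, and at least 4 are ≥ 135.
Exactly 4 works: 4 values at 177 and 8 at 134 total 1780; lower one of the high values by 15 (still ≥ 135) to hit 1765.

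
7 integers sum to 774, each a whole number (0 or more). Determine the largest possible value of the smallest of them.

The average is 774/7 < 111, so some value is ≤ 110.
Taking 3 copies of 110 and 4 copies of 111 gives exactly 774, so 110 is attained.

110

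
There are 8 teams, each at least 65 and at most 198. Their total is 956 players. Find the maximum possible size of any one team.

198

Maximizing one value means minimizing the remaining 7.
The other 7 contribute at least 7 × 65 = 455, leaving at most 956 − 455 = 501.
But each team is capped at 198, so the maximum is 198.
Achievable: one at 198 and the other 7 totalling 758, which fits since 7 × 65 ≤ 758 ≤ 7 × 198.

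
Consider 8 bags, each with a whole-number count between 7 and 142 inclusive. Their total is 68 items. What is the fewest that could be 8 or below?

2

Let j be the number exceeding 8. Then the total is ≥ 9·j + 7·(8 − j) = 56 + 2j.
So 2j ≤ 12 and j ≤ 6; hence at least 8 − 6 = 2 are ≤ 8.
Exactly 2 works: 2 values at 7 and 6 at 9 total 68.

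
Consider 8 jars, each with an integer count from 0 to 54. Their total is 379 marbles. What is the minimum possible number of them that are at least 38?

Each value short of 38 is at most 37, costing at least 54 − 37 = 17 against the maximum total of 432.
We can afford to lose at most 432 − 379 = 53, so at most ⌊53/17⌋ = 3 fall short, and at least 5 are ≥ 38.
Exactly 5 works: 5 values at 54 and 3 at 37 total 381; lower one of the high values by 2 (still ≥ 38) to hit 379.

5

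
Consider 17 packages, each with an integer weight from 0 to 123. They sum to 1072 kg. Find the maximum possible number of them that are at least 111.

Suppose k of them are at least 111. Those contribute at least 111 each and the other 17 − k at least 0 each.
So the total is at least 111k + 0(17 − k) = 0 + 111k. This must be ≤ 1072, giving k ≤ 9.
k = 9 is achieved by 9 values at 111 and 8 at 0, total 999; add 73 to one value (staying below 111) to reach 1072.

9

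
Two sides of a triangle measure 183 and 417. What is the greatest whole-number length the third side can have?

The third side must be less than 183 + 417 = 600.
The largest integer below 600 is 599.

599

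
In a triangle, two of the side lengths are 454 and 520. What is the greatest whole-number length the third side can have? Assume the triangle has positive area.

The third side must be less than 454 + 520 = 974.
The largest integer below 974 is 973.

973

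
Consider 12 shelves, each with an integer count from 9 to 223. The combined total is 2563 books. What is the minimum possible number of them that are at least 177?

10

Each value short of 177 is at most 176, costing at least 223 − 176 = 47 against the maximum total of 2676.
We can afford to lose at most 2676 − 2563 = 113, so at most ⌊113/47⌋ = 2 fall short, and at least 10 are ≥ 177.
Exactly 10 works: 10 values at 223 and 2 at 176 total 2582; lower one of the high values by 19 (still ≥ 177) to hit 2563.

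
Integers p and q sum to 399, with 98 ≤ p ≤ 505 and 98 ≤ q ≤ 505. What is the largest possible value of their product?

For a fixed sum, the product pq is largest when p and q are as close as possible.
Taking p = 199 and q = 200 (both in [98, 505]) gives pq = 39800.

39800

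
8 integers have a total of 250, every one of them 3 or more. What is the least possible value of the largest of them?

The 8 values sum to 250, so their maximum is at least ⌈250/8⌉ = 32.
Equality holds with 2 values of 32 and 6 values of 31.

32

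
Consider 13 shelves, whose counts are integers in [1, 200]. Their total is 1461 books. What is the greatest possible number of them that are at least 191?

7

With k values at 191 or above and the rest at least 1, the sum is at least 13 + 190k.
Since the sum is 1461, we need 190k ≤ 1448, i.e. k ≤ 7.
k = 7 is achieved by 7 values at 191 and 6 at 1, total 1343; add 118 to one value (staying below 191) to reach 1461.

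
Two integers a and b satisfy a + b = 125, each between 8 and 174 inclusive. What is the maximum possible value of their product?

3906

For a fixed sum, the product ab is largest when a and b are as close as possible.
Taking a = 62 and b = 63 (both in [8, 174]) gives ab = 3906.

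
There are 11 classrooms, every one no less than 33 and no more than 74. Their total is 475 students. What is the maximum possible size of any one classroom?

74

Maximizing one value means minimizing the remaining 10.
The other 10 contribute at least 10 × 33 = 330, leaving at most 475 − 330 = 145.
But each classroom is capped at 74, so the maximum is 74.
Achievable: one at 74 and the other 10 totalling 401, which fits since 10 × 33 ≤ 401 ≤ 10 × 74.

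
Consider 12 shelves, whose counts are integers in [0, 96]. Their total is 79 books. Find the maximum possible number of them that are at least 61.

1

If k of the values are ≥ 61, the total is ≥ 61k + 0(12 − k).
Setting 61k + 0(12 − k) ≤ 79 gives 61k ≤ 79, so k ≤ 1.
k = 1 is achieved by 1 value at 61 and 11 at 0, total 61; add 18 to one value (staying below 61) to reach 79.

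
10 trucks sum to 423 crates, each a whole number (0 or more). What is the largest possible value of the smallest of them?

42

The 10 values sum to 423, so their minimum is at most ⌊423/10⌋ = 42.
Equality holds with 7 values of 42 and 3 values of 43.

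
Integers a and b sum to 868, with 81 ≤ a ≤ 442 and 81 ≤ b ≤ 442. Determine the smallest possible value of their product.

For a fixed sum, ab is smallest when a and b are as far apart as possible.
At the endpoint a = 426, b = 868 − 426 = 442, so ab = 426 × 442 = 188292.

188292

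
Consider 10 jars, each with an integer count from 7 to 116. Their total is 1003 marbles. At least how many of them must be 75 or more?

Each value short of 75 is at most 74, costing at least 116 − 74 = 42 against the maximum total of 1160.
We can afford to lose at most 1160 − 1003 = 157, so at most ⌊157/42⌋ = 3 fall short, and at least 7 are ≥ 75.
Exactly 7 works: 7 values at 116 and 3 at 74 total 1034; lower one of the high values by 31 (still ≥ 75) to hit 1003.

7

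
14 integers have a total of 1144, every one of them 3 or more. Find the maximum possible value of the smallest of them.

The average is 1144/14 < 82, so some value is ≤ 81.
Taking 4 copies of 81 and 10 copies of 82 gives exactly 1144, so 81 is attained.

81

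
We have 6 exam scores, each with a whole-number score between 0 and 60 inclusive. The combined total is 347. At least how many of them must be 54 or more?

If only k of them are at least 54, the other 6 − k are at most 53, so the total is at most k·60 + (6 − k)·53.
This must reach 347, so k·60 + (6 − k)·53 ≥ 347, giving k ≥ 5.
Exactly 5 works: 5 values at 60 and 1 at 53 total 353; lower one of the high values by 6 (still ≥ 54) to hit 347.

5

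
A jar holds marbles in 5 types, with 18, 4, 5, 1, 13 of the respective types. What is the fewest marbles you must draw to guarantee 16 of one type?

In the worst case you take as many as possible of each type without reaching 16: 15 + 4 + 5 + 1 + 13 = 38.
The next one must give 16 of some type, so 38 + 1 = 39.

39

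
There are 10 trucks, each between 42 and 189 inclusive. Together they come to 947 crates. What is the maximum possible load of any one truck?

Maximizing one value means minimizing the remaining 9.
The other 9 contribute at least 9 × 42 = 378, leaving at most 947 − 378 = 569.
But each truck is capped at 189, so the maximum is 189.
Achievable: one at 189 and the other 9 totalling 758, which fits since 9 × 42 ≤ 758 ≤ 9 × 189.

189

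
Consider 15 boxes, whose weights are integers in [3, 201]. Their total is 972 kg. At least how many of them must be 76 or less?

3

Let j be the number exceeding 76. Then the total is ≥ 77·j + 3·(15 − j) = 45 + 74j.
So 74j ≤ 927 and j ≤ 12; hence at least 15 − 12 = 3 are ≤ 76.
Exactly 3 works: 3 values at 3 and 12 at 77 total 933; raise one of the low values by 39 (still ≤ 76) to hit 972.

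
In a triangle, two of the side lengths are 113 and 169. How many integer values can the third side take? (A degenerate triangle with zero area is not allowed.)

225

The triangle inequality gives |113 − 169| < c < 113 + 169, i.e. 56 < c < 282.
So c can be any integer from 57 to 281: 225 values.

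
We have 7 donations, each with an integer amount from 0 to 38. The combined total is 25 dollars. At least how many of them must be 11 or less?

If only k of them are at most 11, the other 7 − k are at least 12, so the total is at least (7 − k)·12 + k·0.
This is ≤ 25, so (7 − k)·12 + 0k ≤ 25, which gives k ≥ 5.
Exactly 5 works: 5 values at 0 and 2 at 12 total 24; raise one of the low values by 1 (still ≤ 11) to hit 25.

5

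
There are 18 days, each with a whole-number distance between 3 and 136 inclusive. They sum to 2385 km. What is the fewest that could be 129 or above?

Suppose at most 18 − j of them reach 129; then j values are ≤ 128 and the rest ≤ 136.
The total is then ≤ 128·j + 136·(18 − j) = 2448 − 8j. For this to be ≥ 2385 we need j ≤ 7, so at least 18 − 7 = 11 must reach 129.
Exactly 11 works: 11 values at 136 and 7 at 128 total 2392; lower one of the high values by 7 (still ≥ 129) to hit 2385.

11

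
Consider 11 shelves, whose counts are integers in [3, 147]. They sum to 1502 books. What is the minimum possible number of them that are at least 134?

3

Each value short of 134 is at most 133, costing at least 147 − 133 = 14 against the maximum total of 1617.
We can afford to lose at most 1617 − 1502 = 115, so at most ⌊115/14⌋ = 8 fall short, and at least 3 are ≥ 134.
Exactly 3 works: 3 values at 147 and 8 at 133 total 1505; lower one of the high values by 3 (still ≥ 134) to hit 1502.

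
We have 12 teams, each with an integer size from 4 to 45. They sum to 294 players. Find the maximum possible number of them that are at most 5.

6

Each value at 5 or below falls at least 45 − 5 = 40 short of the ceiling 45.
The ceiling total is 12 × 45 = 540, and we need 294, so at most ⌊(540 − 294)/40⌋ = 6 can be that low.
k = 6 is achieved by 6 values at 5 and 6 at 45, total 300; lower one of the 45's by 6 (still > 5) to reach 294.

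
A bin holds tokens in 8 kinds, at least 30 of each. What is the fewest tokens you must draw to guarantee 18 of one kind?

137

In the worst case you draw 17 of each of the 8 kinds: 8 × 17 = 136.
One more forces 18 of some kind, so 136 + 1 = 137.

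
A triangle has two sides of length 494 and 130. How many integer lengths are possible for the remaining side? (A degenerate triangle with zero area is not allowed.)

259

The triangle inequality gives |494 − 130| < c < 494 + 130, i.e. 364 < c < 624.
So c can be any integer from 365 to 623: 259 values.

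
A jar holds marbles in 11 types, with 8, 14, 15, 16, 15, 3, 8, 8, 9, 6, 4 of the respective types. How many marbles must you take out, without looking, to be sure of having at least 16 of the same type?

106

In the worst case you take as many as possible of each type without reaching 16: 8 + 14 + 15 + 15 + 15 + 3 + 8 + 8 + 9 + 6 + 4 = 105.
The next one must give 16 of some type, so 105 + 1 = 106.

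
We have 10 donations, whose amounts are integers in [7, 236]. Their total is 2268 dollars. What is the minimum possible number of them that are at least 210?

If only k of them are at least 210, the other 10 − k are at most 209, so the total is at most k·236 + (10 − k)·209.
This must reach 2268, so k·236 + (10 − k)·209 ≥ 2268, giving k ≥ 7.
Exactly 7 works: 7 values at 236 and 3 at 209 total 2279; lower one of the high values by 11 (still ≥ 210) to hit 2268.

7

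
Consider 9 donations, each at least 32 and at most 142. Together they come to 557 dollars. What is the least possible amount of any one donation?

32

To make one donation as small as possible, make the other 8 as large as possible.
The other 8 can take up 8 × 142 = 1136 ≥ 557 − 32, so one donation can sit at its floor of 32.
Achievable: one at 32 and the other 8 totalling 525, which fits since 8 × 32 ≤ 525 ≤ 8 × 142.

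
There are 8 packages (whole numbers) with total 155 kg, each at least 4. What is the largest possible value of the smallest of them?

The average is 155/8 < 20, so some value is ≤ 19.
Taking 5 copies of 19 and 3 copies of 20 gives exactly 155, so 19 is attained.

19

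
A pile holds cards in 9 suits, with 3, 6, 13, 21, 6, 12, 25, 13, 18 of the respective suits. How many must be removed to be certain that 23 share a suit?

In the worst case you take as many as possible of each suit without reaching 23: 3 + 6 + 13 + 21 + 6 + 12 + 22 + 13 + 18 = 114.
The next one must give 23 of some suit, so 114 + 1 = 115.

115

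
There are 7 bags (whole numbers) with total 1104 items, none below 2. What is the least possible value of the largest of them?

Some value must be at least ⌈1104/7⌉ = 158, since 7 × 157 = 1099 < 1104.
Taking 2 copies of 157 and 5 copies of 158 gives exactly 1104, so 158 is attained.

158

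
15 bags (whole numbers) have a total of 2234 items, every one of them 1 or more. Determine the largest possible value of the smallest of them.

148

The average is 2234/15 < 149, so some value is ≤ 148.
Taking 1 copy of 148 and 14 copies of 149 gives exactly 2234, so 148 is attained.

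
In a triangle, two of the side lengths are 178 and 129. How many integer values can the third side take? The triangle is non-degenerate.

The triangle inequality gives |178 − 129| < c < 178 + 129, i.e. 49 < c < 307.
So c can be any integer from 50 to 306: 257 values.

257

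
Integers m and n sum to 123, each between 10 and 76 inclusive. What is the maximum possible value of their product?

3782

mn = m(123 − m) is maximized when m is as near 123/2 as the bounds allow.
Taking m = 61 and n = 62 (both in [10, 76]) gives mn = 3782.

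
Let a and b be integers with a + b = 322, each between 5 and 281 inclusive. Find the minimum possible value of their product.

11521

ab = a(322 − a) is concave in a, so over [41, 281] it is minimized at an endpoint.
The extreme feasible split is a = 41, b = 281, giving ab = 11521.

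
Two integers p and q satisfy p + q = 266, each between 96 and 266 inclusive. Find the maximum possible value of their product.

17689

pq = p(266 − p) is maximized when p is as near 266/2 as the bounds allow.
Taking p = 133 and q = 133 (both in [96, 266]) gives pq = 17689.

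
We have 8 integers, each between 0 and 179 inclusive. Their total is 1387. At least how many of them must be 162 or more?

Each value short of 162 is at most 161, costing at least 179 − 161 = 18 against the maximum total of 1432.
We can afford to lose at most 1432 − 1387 = 45, so at most ⌊45/18⌋ = 2 fall short, and at least 6 are ≥ 162.
Exactly 6 works: 6 values at 179 and 2 at 161 total 1396; lower one of the high values by 9 (still ≥ 162) to hit 1387.

6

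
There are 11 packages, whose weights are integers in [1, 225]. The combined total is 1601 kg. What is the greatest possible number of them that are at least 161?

If k of the values are ≥ 161, the total is ≥ 161k + 1(11 − k).
Setting 161k + 1(11 − k) ≤ 1601 gives 160k ≤ 1590, so k ≤ 9.
k = 9 is achieved by 9 values at 161 and 2 at 1, total 1451; add 150 to one value (staying below 161) to reach 1601.

9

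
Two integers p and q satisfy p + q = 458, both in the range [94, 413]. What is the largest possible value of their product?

52441

pq = p(458 − p) is maximized when p is as near 458/2 as the bounds allow.
Taking p = 229 and q = 229 (both in [94, 413]) gives pq = 52441.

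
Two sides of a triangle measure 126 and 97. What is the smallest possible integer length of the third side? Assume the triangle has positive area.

30

The third side must exceed |126 − 97| = 29.
The smallest integer above 29 is 30.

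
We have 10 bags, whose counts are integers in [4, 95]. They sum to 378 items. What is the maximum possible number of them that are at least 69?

Suppose k of them are at least 69. Those contribute at least 69 each and the other 10 − k at least 4 each.
So the total is at least 69k + 4(10 − k) = 40 + 65k. This must be ≤ 378, giving k ≤ 5.
k = 5 is achieved by 5 values at 69 and 5 at 4, total 365; add 13 to one value (staying below 69) to reach 378.

5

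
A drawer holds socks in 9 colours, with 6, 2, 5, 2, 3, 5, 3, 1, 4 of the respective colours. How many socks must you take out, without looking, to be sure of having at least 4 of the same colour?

In the worst case you take as many as possible of each colour without reaching 4: 3 + 2 + 3 + 2 + 3 + 3 + 3 + 1 + 3 = 23.
The next one must give 4 of some colour, so 23 + 1 = 24.

24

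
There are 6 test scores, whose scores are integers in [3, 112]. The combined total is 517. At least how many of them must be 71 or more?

Each value short of 71 is at most 70, costing at least 112 − 70 = 42 against the maximum total of 672.
We can afford to lose at most 672 − 517 = 155, so at most ⌊155/42⌋ = 3 fall short, and at least 3 are ≥ 71.
Exactly 3 works: 3 values at 112 and 3 at 70 total 546; lower one of the high values by 29 (still ≥ 71) to hit 517.

3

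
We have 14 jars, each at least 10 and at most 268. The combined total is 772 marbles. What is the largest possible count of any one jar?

Maximizing one value means minimizing the remaining 13.
The other 13 contribute at least 13 × 10 = 130, leaving at most 772 − 130 = 642.
But each jar is capped at 268, so the maximum is 268.
Achievable: one at 268 and the other 13 totalling 504, which fits since 13 × 10 ≤ 504 ≤ 13 × 268.

268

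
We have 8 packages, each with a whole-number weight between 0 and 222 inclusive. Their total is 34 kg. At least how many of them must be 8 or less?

Let j be the number exceeding 8. Then the total is ≥ 9·j + 0·(8 − j) = 0 + 9j.
So 9j ≤ 34 and j ≤ 3; hence at least 8 − 3 = 5 are ≤ 8.
Exactly 5 works: 5 values at 0 and 3 at 9 total 27; raise one of the low values by 7 (still ≤ 8) to hit 34.

5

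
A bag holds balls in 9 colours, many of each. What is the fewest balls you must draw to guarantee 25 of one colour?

In the worst case you draw 24 of each of the 9 colours: 9 × 24 = 216.
One more forces 25 of some colour, so 216 + 1 = 217.

217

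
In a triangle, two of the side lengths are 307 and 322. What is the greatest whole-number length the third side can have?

The third side must be less than 307 + 322 = 629.
The largest integer below 629 is 628.

628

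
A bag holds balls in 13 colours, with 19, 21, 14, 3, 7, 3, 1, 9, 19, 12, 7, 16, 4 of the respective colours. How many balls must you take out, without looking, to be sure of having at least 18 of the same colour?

128

In the worst case you take as many as possible of each colour without reaching 18: 17 + 17 + 14 + 3 + 7 + 3 + 1 + 9 + 17 + 12 + 7 + 16 + 4 = 127.
The next one must give 18 of some colour, so 127 + 1 = 128.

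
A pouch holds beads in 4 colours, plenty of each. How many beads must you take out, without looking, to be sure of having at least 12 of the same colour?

You could draw 11 of every colour without reaching 12 of any — 44 in all.
One more forces 12 of some colour, so 44 + 1 = 45.

45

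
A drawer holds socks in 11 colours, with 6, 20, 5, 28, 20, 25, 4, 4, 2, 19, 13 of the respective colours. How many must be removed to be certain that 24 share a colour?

In the worst case you take as many as possible of each colour without reaching 24: 6 + 20 + 5 + 23 + 20 + 23 + 4 + 4 + 2 + 19 + 13 = 139.
The next one must give 24 of some colour, so 139 + 1 = 140.

140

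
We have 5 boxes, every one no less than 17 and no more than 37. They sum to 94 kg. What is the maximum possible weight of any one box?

26

To make one box as large as possible, make the other 4 as small as possible.
The other 4 contribute at least 4 × 17 = 68, leaving at most 94 − 68 = 26.
Since 26 ≤ 37, this is achievable: one at 26 and 4 at 17.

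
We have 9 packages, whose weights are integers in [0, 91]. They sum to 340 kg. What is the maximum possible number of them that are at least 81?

With k values at 81 or above and the rest at least 0, the sum is at least 0 + 81k.
Since the sum is 340, we need 81k ≤ 340, i.e. k ≤ 4.
k = 4 is achieved by 4 values at 81 and 5 at 0, total 324; add 16 to one value (staying below 81) to reach 340.

4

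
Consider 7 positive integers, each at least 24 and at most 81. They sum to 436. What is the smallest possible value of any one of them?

Minimizing one value means maximizing the remaining 6.
The other 6 can take up 6 × 81 = 486 ≥ 436 − 24, so one integer can sit at its floor of 24.
Achievable: one at 24 and the other 6 totalling 412, which fits since 6 × 24 ≤ 412 ≤ 6 × 81.

24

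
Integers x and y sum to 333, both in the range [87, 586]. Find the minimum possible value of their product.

For a fixed sum, xy is smallest when x and y are as far apart as possible.
At the endpoint x = 87, y = 333 − 87 = 246, so xy = 87 × 246 = 21402.

21402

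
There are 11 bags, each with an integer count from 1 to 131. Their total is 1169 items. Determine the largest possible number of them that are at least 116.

If k of the values are ≥ 116, the total is ≥ 116k + 1(11 − k).
Setting 116k + 1(11 − k) ≤ 1169 gives 115k ≤ 1158, so k ≤ 10.
k = 10 is achieved by 10 values at 116 and 1 at 1, total 1161; add 8 to one value (staying below 116) to reach 1169.

10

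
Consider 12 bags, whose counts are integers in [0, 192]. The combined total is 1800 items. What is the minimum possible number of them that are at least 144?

2

Suppose at most 12 − j of them reach 144; then j values are ≤ 143 and the rest ≤ 192.
The total is then ≤ 143·j + 192·(12 − j) = 2304 − 49j. For this to be ≥ 1800 we need j ≤ 10, so at least 12 − 10 = 2 must reach 144.
Exactly 2 works: 2 values at 192 and 10 at 143 total 1814; lower one of the high values by 14 (still ≥ 144) to hit 1800.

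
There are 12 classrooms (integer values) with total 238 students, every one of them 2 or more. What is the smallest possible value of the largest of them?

20

If every one of the 12 were at most 19, the total would be at most 12 × 19 = 228 < 238.
Achievable: 10 of them at 20 and 2 at 19 total 238.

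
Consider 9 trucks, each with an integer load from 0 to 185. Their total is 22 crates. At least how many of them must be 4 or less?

Let j be the number exceeding 4. Then the total is ≥ 5·j + 0·(9 − j) = 0 + 5j.
So 5j ≤ 22 and j ≤ 4; hence at least 9 − 4 = 5 are ≤ 4.
Exactly 5 works: 5 values at 0 and 4 at 5 total 20; raise one of the low values by 2 (still ≤ 4) to hit 22.

5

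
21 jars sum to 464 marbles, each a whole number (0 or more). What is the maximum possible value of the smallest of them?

22

The 21 values sum to 464, so their minimum is at most ⌊464/21⌋ = 22.
Taking 19 copies of 22 and 2 copies of 23 gives exactly 464, so 22 is attained.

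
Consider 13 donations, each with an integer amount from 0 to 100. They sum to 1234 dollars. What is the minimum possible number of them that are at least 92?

6

Each value short of 92 is at most 91, costing at least 100 − 91 = 9 against the maximum total of 1300.
We can afford to lose at most 1300 − 1234 = 66, so at most ⌊66/9⌋ = 7 fall short, and at least 6 are ≥ 92.
Exactly 6 works: 6 values at 100 and 7 at 91 total 1237; lower one of the high values by 3 (still ≥ 92) to hit 1234.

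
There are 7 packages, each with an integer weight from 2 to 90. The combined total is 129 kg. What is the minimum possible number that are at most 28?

Let j be the number exceeding 28. Then the total is ≥ 29·j + 2·(7 − j) = 14 + 27j.
So 27j ≤ 115 and j ≤ 4; hence at least 7 − 4 = 3 are ≤ 28.
Exactly 3 works: 3 values at 2 and 4 at 29 total 122; raise one of the low values by 7 (still ≤ 28) to hit 129.

3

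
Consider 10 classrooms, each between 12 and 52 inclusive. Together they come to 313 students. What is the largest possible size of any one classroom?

Maximizing one value means minimizing the remaining 9.
The other 9 contribute at least 9 × 12 = 108, leaving at most 313 − 108 = 205.
But each classroom is capped at 52, so the maximum is 52.
Achievable: one at 52 and the other 9 totalling 261, which fits since 9 × 12 ≤ 261 ≤ 9 × 52.

52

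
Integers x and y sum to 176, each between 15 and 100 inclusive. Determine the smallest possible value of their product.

7600

xy = x(176 − x) is concave in x, so over [76, 100] it is minimized at an endpoint.
The extreme feasible split is x = 76, y = 100, giving xy = 7600.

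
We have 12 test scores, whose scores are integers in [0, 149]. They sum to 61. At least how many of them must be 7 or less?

5

Each value above 7 is at least 8, contributing at least 8 − 0 = 8 above the floor 0.
The sum exceeds the floor total 0 by 61, so at most ⌊61/8⌋ = 7 exceed 7, and at least 5 are ≤ 7.
Exactly 5 works: 5 values at 0 and 7 at 8 total 56; raise one of the low values by 5 (still ≤ 7) to hit 61.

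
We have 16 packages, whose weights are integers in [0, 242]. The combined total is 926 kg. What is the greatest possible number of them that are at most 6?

Each value at 6 or below falls at least 242 − 6 = 236 short of the ceiling 242.
The ceiling total is 16 × 242 = 3872, and we need 926, so at most ⌊(3872 − 926)/236⌋ = 12 can be that low.
k = 12 is achieved by 12 values at 6 and 4 at 242, total 1040; lower one of the 242's by 114 (still > 6) to reach 926.

12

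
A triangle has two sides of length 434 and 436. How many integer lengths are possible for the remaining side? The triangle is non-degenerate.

867

The triangle inequality gives |434 − 436| < c < 434 + 436, i.e. 2 < c < 870.
So c can be any integer from 3 to 869: 867 values.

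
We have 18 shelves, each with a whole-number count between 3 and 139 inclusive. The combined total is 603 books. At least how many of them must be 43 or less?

Each value above 43 is at least 44, contributing at least 44 − 3 = 41 above the floor 3.
The sum exceeds the floor total 54 by 549, so at most ⌊549/41⌋ = 13 exceed 43, and at least 5 are ≤ 43.
Exactly 5 works: 5 values at 3 and 13 at 44 total 587; raise one of the low values by 16 (still ≤ 43) to hit 603.

5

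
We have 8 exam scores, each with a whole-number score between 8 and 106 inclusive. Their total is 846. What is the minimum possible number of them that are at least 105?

7

Each value short of 105 is at most 104, costing at least 106 − 104 = 2 against the maximum total of 848.
We can afford to lose at most 848 − 846 = 2, so at most ⌊2/2⌋ = 1 fall short, and at least 7 are ≥ 105.
Exactly 7 works: 7 values at 106 and 1 at 104 total 846.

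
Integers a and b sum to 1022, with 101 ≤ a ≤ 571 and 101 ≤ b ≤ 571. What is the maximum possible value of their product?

With a + b fixed, ab peaks when the two are closest together.
Taking a = 511 and b = 511 (both in [101, 571]) gives ab = 261121.

261121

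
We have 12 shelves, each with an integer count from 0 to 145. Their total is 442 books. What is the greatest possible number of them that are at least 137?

If k of the values are ≥ 137, the total is ≥ 137k + 0(12 − k).
Setting 137k + 0(12 − k) ≤ 442 gives 137k ≤ 442, so k ≤ 3.
k = 3 is achieved by 3 values at 137 and 9 at 0, total 411; add 31 to one value (staying below 137) to reach 442.

3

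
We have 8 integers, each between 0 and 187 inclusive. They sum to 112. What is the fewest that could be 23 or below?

4

Each value above 23 is at least 24, contributing at least 24 − 0 = 24 above the floor 0.
The sum exceeds the floor total 0 by 112, so at most ⌊112/24⌋ = 4 exceed 23, and at least 4 are ≤ 23.
Exactly 4 works: 4 values at 0 and 4 at 24 total 96; raise one of the low values by 16 (still ≤ 23) to hit 112.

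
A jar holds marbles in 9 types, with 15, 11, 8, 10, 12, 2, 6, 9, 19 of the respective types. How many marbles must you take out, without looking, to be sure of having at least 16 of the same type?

89

In the worst case you take as many as possible of each type without reaching 16: 15 + 11 + 8 + 10 + 12 + 2 + 6 + 9 + 15 = 88.
The next one must give 16 of some type, so 88 + 1 = 89.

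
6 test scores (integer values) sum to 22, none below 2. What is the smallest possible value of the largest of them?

Some value must be at least ⌈22/6⌉ = 4, since 6 × 3 = 18 < 22.
Achievable: 4 of them at 4 and 2 at 3 total 22.

4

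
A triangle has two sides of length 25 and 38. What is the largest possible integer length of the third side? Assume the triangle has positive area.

The third side must be less than 25 + 38 = 63.
The largest integer below 63 is 62.

62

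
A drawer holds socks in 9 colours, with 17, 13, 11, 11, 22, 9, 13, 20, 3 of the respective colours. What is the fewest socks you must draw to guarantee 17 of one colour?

109

In the worst case you take as many as possible of each colour without reaching 17: 16 + 13 + 11 + 11 + 16 + 9 + 13 + 16 + 3 = 108.
The next one must give 17 of some colour, so 108 + 1 = 109.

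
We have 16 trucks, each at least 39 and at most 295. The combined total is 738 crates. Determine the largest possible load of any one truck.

Maximizing one value means minimizing the remaining 15.
The other 15 contribute at least 15 × 39 = 585, leaving at most 738 − 585 = 153.
Since 153 ≤ 295, this is achievable: one at 153 and 15 at 39.

153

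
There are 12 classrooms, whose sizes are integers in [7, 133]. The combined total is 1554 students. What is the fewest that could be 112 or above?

11

If only k of them are at least 112, the other 12 − k are at most 111, so the total is at most k·133 + (12 − k)·111.
This must reach 1554, so k·133 + (12 − k)·111 ≥ 1554, giving k ≥ 11.
Exactly 11 works: 11 values at 133 and 1 at 111 total 1574; lower one of the high values by 20 (still ≥ 112) to hit 1554.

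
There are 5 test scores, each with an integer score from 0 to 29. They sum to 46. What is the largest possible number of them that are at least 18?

With k values at 18 or above and the rest at least 0, the sum is at least 0 + 18k.
Since the sum is 46, we need 18k ≤ 46, i.e. k ≤ 2.
k = 2 is achieved by 2 values at 18 and 3 at 0, total 36; add 10 to one value (staying below 18) to reach 46.

2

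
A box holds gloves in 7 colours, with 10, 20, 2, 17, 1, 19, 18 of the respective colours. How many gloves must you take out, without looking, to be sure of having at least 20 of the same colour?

In the worst case you take as many as possible of each colour without reaching 20: 10 + 19 + 2 + 17 + 1 + 19 + 18 = 86.
The next one must give 20 of some colour, so 86 + 1 = 87.

87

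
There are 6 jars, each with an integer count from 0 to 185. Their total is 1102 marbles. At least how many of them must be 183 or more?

If only k of them are at least 183, the other 6 − k are at most 182, so the total is at most k·185 + (6 − k)·182.
This must reach 1102, so k·185 + (6 − k)·182 ≥ 1102, giving k ≥ 4.
Exactly 4 works: 4 values at 185 and 2 at 182 total 1104; lower one of the high values by 2 (still ≥ 183) to hit 1102.

4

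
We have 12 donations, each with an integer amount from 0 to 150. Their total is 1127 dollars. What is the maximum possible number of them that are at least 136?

With k values at 136 or above and the rest at least 0, the sum is at least 0 + 136k.
Since the sum is 1127, we need 136k ≤ 1127, i.e. k ≤ 8.
k = 8 is achieved by 8 values at 136 and 4 at 0, total 1088; add 39 to one value (staying below 136) to reach 1127.

8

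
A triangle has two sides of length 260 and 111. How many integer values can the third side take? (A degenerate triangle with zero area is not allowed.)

221

The triangle inequality gives |260 − 111| < c < 260 + 111, i.e. 149 < c < 371.
So c can be any integer from 150 to 370: 221 values.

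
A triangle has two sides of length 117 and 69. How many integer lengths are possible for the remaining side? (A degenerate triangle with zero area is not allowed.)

The triangle inequality gives |117 − 69| < c < 117 + 69, i.e. 48 < c < 186.
So c can be any integer from 49 to 185: 137 values.

137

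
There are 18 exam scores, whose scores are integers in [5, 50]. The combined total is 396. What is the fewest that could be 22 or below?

1

Let j be the number exceeding 22. Then the total is ≥ 23·j + 5·(18 − j) = 90 + 18j.
So 18j ≤ 306 and j ≤ 17; hence at least 18 − 17 = 1 are ≤ 22.
Exactly 1 works: 1 value at 5 and 17 at 23 total 396.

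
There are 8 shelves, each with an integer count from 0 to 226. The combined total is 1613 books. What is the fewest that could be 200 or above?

1

If only k of them are at least 200, the other 8 − k are at most 199, so the total is at most k·226 + (8 − k)·199.
This must reach 1613, so k·226 + (8 − k)·199 ≥ 1613, giving k ≥ 1.
Exactly 1 works: 1 value at 226 and 7 at 199 total 1619; lower one of the high values by 6 (still ≥ 200) to hit 1613.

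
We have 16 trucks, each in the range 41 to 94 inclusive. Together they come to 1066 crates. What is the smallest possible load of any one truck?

To make one truck as small as possible, make the other 15 as large as possible.
The other 15 can take up 15 × 94 = 1410 ≥ 1066 − 41, so one truck can sit at its floor of 41.
Achievable: one at 41 and the other 15 totalling 1025, which fits since 15 × 41 ≤ 1025 ≤ 15 × 94.

41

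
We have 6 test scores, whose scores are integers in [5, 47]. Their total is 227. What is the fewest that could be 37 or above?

1

If only k of them are at least 37, the other 6 − k are at most 36, so the total is at most k·47 + (6 − k)·36.
This must reach 227, so k·47 + (6 − k)·36 ≥ 227, giving k ≥ 1.
Exactly 1 works: 1 value at 47 and 5 at 36 total 227.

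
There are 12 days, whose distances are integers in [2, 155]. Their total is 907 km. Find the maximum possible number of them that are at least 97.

Suppose k of them are at least 97. Those contribute at least 97 each and the other 12 − k at least 2 each.
So the total is at least 97k + 2(12 − k) = 24 + 95k. This must be ≤ 907, giving k ≤ 9.
k = 9 is achieved by 9 values at 97 and 3 at 2, total 879; add 28 to one value (staying below 97) to reach 907.

9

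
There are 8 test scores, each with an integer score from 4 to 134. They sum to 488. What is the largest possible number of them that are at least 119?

3

Suppose k of them are at least 119. Those contribute at least 119 each and the other 8 − k at least 4 each.
So the total is at least 119k + 4(8 − k) = 32 + 115k. This must be ≤ 488, giving k ≤ 3.
k = 3 is achieved by 3 values at 119 and 5 at 4, total 377; add 111 to one value (staying below 119) to reach 488.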